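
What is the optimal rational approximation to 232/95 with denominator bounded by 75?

Expand x = 232/95 as a continued fraction with the Euclidean algorithm:
  232 = 2*95 + 42, so a_0 = 2.
  95 = 2*42 + 11, so a_1 = 2.
  42 = 3*11 + 9, so a_2 = 3.
  11 = 1*9 + 2, so a_3 = 1.
  9 = 4*2 + 1, so a_4 = 4.
  2 = 2*1 + 0, so a_5 = 2.
so x = [2; 2, 3, 1, 4, 2].
Convergents (p_i = a_i*p_{i-1} + p_{i-2}, q_i = a_i*q_{i-1} + q_{i-2} with p_{-2}=0, p_{-1}=1, q_{-2}=1, q_{-1}=0), until the denominator exceeds 75:
  i=0: a_0=2, p_0 = 2*1 + 0 = 2, q_0 = 2*0 + 1 = 1.
  i=1: a_1=2, p_1 = 2*2 + 1 = 5, q_1 = 2*1 + 0 = 2.
  i=2: a_2=3, p_2 = 3*5 + 2 = 17, q_2 = 3*2 + 1 = 7.
  i=3: a_3=1, p_3 = 1*17 + 5 = 22, q_3 = 1*7 + 2 = 9.
  i=4: a_4=4, p_4 = 4*22 + 17 = 105, q_4 = 4*9 + 7 = 43.
  i=5: a_5=2, p_5 = 2*105 + 22 = 232, q_5 = 2*43 + 9 = 95.
q_5 = 95 > 75, so the last convergent with denominator <= 75 is p_4/q_4 = 105/43.
The closest fraction with denominator <= 75 is either p_4/q_4 or the intermediate fraction (k*p_4 + p_3)/(k*q_4 + q_3) with the largest k >= 1 whose denominator stays <= 75; these approach x as k grows, and every other convergent or intermediate fraction in range is farther away.
Largest k: floor((75 - q_3)/q_4) = floor((75 - 9)/43) = 1.
That gives (1*105 + 22)/(1*43 + 9) = 127/52.
Compare the errors: |x - 105/43| = |232*43 - 105*95|/(95*43) = 1/4085, and |x - 127/52| = |232*52 - 127*95|/(95*52) = 1/4940.
Cross-multiplying, 1*4085 = 4085 < 4940 = 1*4940, so 1/4940 is smaller: the intermediate fraction 127/52 is closer to x than 105/43.

127/52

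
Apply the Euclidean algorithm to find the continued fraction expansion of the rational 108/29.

[3; 1, 2, 1, 1, 1, 2]

Run the Euclidean algorithm on 108 and 29; the successive quotients are the partial quotients a_0, a_1, ... (each step inverts the fractional part left over by the previous one):
  108 = 3*29 + 21, so a_0 = 3.
  29 = 1*21 + 8, so a_1 = 1.
  21 = 2*8 + 5, so a_2 = 2.
  8 = 1*5 + 3, so a_3 = 1.
  5 = 1*3 + 2, so a_4 = 1.
  3 = 1*2 + 1, so a_5 = 1.
  2 = 2*1 + 0, so a_6 = 2.
The remainder reaches 0 after 7 divisions, so the expansion has 7 partial quotients, read off in order.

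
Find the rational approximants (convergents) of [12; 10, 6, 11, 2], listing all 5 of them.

12/1, 121/10, 738/61, 8239/681, 17216/1423

Using the convergent recurrence p_i = a_i*p_{i-1} + p_{i-2}, q_i = a_i*q_{i-1} + q_{i-2} with p_{-2}=0, p_{-1}=1, q_{-2}=1, q_{-1}=0:
  i=0: a_0=12, p_0 = 12*1 + 0 = 12, q_0 = 12*0 + 1 = 1.
  i=1: a_1=10, p_1 = 10*12 + 1 = 121, q_1 = 10*1 + 0 = 10.
  i=2: a_2=6, p_2 = 6*121 + 12 = 738, q_2 = 6*10 + 1 = 61.
  i=3: a_3=11, p_3 = 11*738 + 121 = 8239, q_3 = 11*61 + 10 = 681.
  i=4: a_4=2, p_4 = 2*8239 + 738 = 17216, q_4 = 2*681 + 61 = 1423.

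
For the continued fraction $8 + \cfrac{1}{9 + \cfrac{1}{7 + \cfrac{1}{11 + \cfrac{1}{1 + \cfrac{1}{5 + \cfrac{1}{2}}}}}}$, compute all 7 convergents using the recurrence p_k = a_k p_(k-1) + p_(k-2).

Using the convergent recurrence p_i = a_i*p_{i-1} + p_{i-2}, q_i = a_i*q_{i-1} + q_{i-2} with p_{-2}=0, p_{-1}=1, q_{-2}=1, q_{-1}=0:
  i=0: a_0=8, p_0 = 8*1 + 0 = 8, q_0 = 8*0 + 1 = 1.
  i=1: a_1=9, p_1 = 9*8 + 1 = 73, q_1 = 9*1 + 0 = 9.
  i=2: a_2=7, p_2 = 7*73 + 8 = 519, q_2 = 7*9 + 1 = 64.
  i=3: a_3=11, p_3 = 11*519 + 73 = 5782, q_3 = 11*64 + 9 = 713.
  i=4: a_4=1, p_4 = 1*5782 + 519 = 6301, q_4 = 1*713 + 64 = 777.
  i=5: a_5=5, p_5 = 5*6301 + 5782 = 37287, q_5 = 5*777 + 713 = 4598.
  i=6: a_6=2, p_6 = 2*37287 + 6301 = 80875, q_6 = 2*4598 + 777 = 9973.

8/1, 73/9, 519/64, 5782/713, 6301/777, 37287/4598, 80875/9973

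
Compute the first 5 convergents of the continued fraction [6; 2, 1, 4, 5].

Using the convergent recurrence p_i = a_i*p_{i-1} + p_{i-2}, q_i = a_i*q_{i-1} + q_{i-2} with p_{-2}=0, p_{-1}=1, q_{-2}=1, q_{-1}=0:
  i=0: a_0=6, p_0 = 6*1 + 0 = 6, q_0 = 6*0 + 1 = 1.
  i=1: a_1=2, p_1 = 2*6 + 1 = 13, q_1 = 2*1 + 0 = 2.
  i=2: a_2=1, p_2 = 1*13 + 6 = 19, q_2 = 1*2 + 1 = 3.
  i=3: a_3=4, p_3 = 4*19 + 13 = 89, q_3 = 4*3 + 2 = 14.
  i=4: a_4=5, p_4 = 5*89 + 19 = 464, q_4 = 5*14 + 3 = 73.

6/1, 13/2, 19/3, 89/14, 464/73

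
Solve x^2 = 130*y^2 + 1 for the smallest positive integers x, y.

First expand sqrt(130) as a continued fraction. With x_i = (sqrt(130) + m_i)/d_i and (m_0, d_0) = (0, 1): a_0 = floor(sqrt(130)) = 11, since 11^2 = 121 <= 130 < 144 = 12^2.
Iterate m_{i+1} = d_i*a_i - m_i, d_{i+1} = (130 - m_{i+1}^2)/d_i, a_{i+1} = floor((a_0 + m_{i+1})/d_{i+1}):
  m_1 = 1*11 - 0 = 11, d_1 = (130 - 11^2)/1 = 9/1 = 9, a_1 = floor((11 + 11)/9) = 2.
  m_2 = 9*2 - 11 = 7, d_2 = (130 - 7^2)/9 = 81/9 = 9, a_2 = floor((11 + 7)/9) = 2.
  m_3 = 9*2 - 7 = 11, d_3 = (130 - 11^2)/9 = 9/9 = 1, a_3 = floor((11 + 11)/1) = 22.
  m_4 = 1*22 - 11 = 11, d_4 = (130 - 11^2)/1 = 9/1 = 9: (m_4, d_4) = (m_1, d_1) = (11, 9), so from here the quotients repeat a_1, ..., a_3; the period length is 3.
So sqrt(130) = [11; (2, 2, 22)] with period length k = 3.
k is odd, so (p_{k-1}, q_{k-1}) only solves x^2 - 130y^2 = -1 and the fundamental solution of x^2 - 130y^2 = 1 is (p_{2k-1}, q_{2k-1}) = (p_5, q_5); compute convergents through index 5, running through the period twice.
Convergents (p_i = a_i*p_{i-1} + p_{i-2}, q_i = a_i*q_{i-1} + q_{i-2} with p_{-2}=0, p_{-1}=1, q_{-2}=1, q_{-1}=0):
  i=0: a_0=11, p_0 = 11*1 + 0 = 11, q_0 = 11*0 + 1 = 1.
  i=1: a_1=2, p_1 = 2*11 + 1 = 23, q_1 = 2*1 + 0 = 2.
  i=2: a_2=2, p_2 = 2*23 + 11 = 57, q_2 = 2*2 + 1 = 5.
  i=3: a_3=22, p_3 = 22*57 + 23 = 1277, q_3 = 22*5 + 2 = 112.
  i=4: a_4=2, p_4 = 2*1277 + 57 = 2611, q_4 = 2*112 + 5 = 229.
  i=5: a_5=2, p_5 = 2*2611 + 1277 = 6499, q_5 = 2*229 + 112 = 570.
Indeed p_2^2 - 130*q_2^2 = 3249 - 3250 = -1, not +1.
Check: 6499^2 - 130*570^2 = 42237001 - 42237000 = 1, so (x, y) = (6499, 570) solves the equation, and by the theorem it is the least positive solution.

(x, y) = (6499, 570)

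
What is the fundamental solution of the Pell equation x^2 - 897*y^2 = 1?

(x, y) = (599, 20)

First expand sqrt(897) as a continued fraction. With x_i = (sqrt(897) + m_i)/d_i and (m_0, d_0) = (0, 1): a_0 = floor(sqrt(897)) = 29, since 29^2 = 841 <= 897 < 900 = 30^2.
Iterate m_{i+1} = d_i*a_i - m_i, d_{i+1} = (897 - m_{i+1}^2)/d_i, a_{i+1} = floor((a_0 + m_{i+1})/d_{i+1}):
  m_1 = 1*29 - 0 = 29, d_1 = (897 - 29^2)/1 = 56/1 = 56, a_1 = floor((29 + 29)/56) = 1.
  m_2 = 56*1 - 29 = 27, d_2 = (897 - 27^2)/56 = 168/56 = 3, a_2 = floor((29 + 27)/3) = 18.
  m_3 = 3*18 - 27 = 27, d_3 = (897 - 27^2)/3 = 168/3 = 56, a_3 = floor((29 + 27)/56) = 1.
  m_4 = 56*1 - 27 = 29, d_4 = (897 - 29^2)/56 = 56/56 = 1, a_4 = floor((29 + 29)/1) = 58.
  m_5 = 1*58 - 29 = 29, d_5 = (897 - 29^2)/1 = 56/1 = 56: (m_5, d_5) = (m_1, d_1) = (29, 56), so from here the quotients repeat a_1, ..., a_4; the period length is 4.
So sqrt(897) = [29; (1, 18, 1, 58)] with period length k = 4.
k is even, so the fundamental solution of x^2 - 897y^2 = 1 is (p_{k-1}, q_{k-1}) = (p_3, q_3); compute convergents through index 3.
Convergents (p_i = a_i*p_{i-1} + p_{i-2}, q_i = a_i*q_{i-1} + q_{i-2} with p_{-2}=0, p_{-1}=1, q_{-2}=1, q_{-1}=0):
  i=0: a_0=29, p_0 = 29*1 + 0 = 29, q_0 = 29*0 + 1 = 1.
  i=1: a_1=1, p_1 = 1*29 + 1 = 30, q_1 = 1*1 + 0 = 1.
  i=2: a_2=18, p_2 = 18*30 + 29 = 569, q_2 = 18*1 + 1 = 19.
  i=3: a_3=1, p_3 = 1*569 + 30 = 599, q_3 = 1*19 + 1 = 20.
Check: 599^2 - 897*20^2 = 358801 - 358800 = 1, so (x, y) = (599, 20) solves the equation, and by the theorem it is the least positive solution.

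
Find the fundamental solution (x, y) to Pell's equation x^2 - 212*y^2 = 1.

(x, y) = (66249, 4550)

First expand sqrt(212) as a continued fraction. With x_i = (sqrt(212) + m_i)/d_i and (m_0, d_0) = (0, 1): a_0 = floor(sqrt(212)) = 14, since 14^2 = 196 <= 212 < 225 = 15^2.
Iterate m_{i+1} = d_i*a_i - m_i, d_{i+1} = (212 - m_{i+1}^2)/d_i, a_{i+1} = floor((a_0 + m_{i+1})/d_{i+1}):
  m_1 = 1*14 - 0 = 14, d_1 = (212 - 14^2)/1 = 16/1 = 16, a_1 = floor((14 + 14)/16) = 1.
  m_2 = 16*1 - 14 = 2, d_2 = (212 - 2^2)/16 = 208/16 = 13, a_2 = floor((14 + 2)/13) = 1.
  m_3 = 13*1 - 2 = 11, d_3 = (212 - 11^2)/13 = 91/13 = 7, a_3 = floor((14 + 11)/7) = 3.
  m_4 = 7*3 - 11 = 10, d_4 = (212 - 10^2)/7 = 112/7 = 16, a_4 = floor((14 + 10)/16) = 1.
  m_5 = 16*1 - 10 = 6, d_5 = (212 - 6^2)/16 = 176/16 = 11, a_5 = floor((14 + 6)/11) = 1.
  m_6 = 11*1 - 6 = 5, d_6 = (212 - 5^2)/11 = 187/11 = 17, a_6 = floor((14 + 5)/17) = 1.
  m_7 = 17*1 - 5 = 12, d_7 = (212 - 12^2)/17 = 68/17 = 4, a_7 = floor((14 + 12)/4) = 6.
  m_8 = 4*6 - 12 = 12, d_8 = (212 - 12^2)/4 = 68/4 = 17, a_8 = floor((14 + 12)/17) = 1.
  m_9 = 17*1 - 12 = 5, d_9 = (212 - 5^2)/17 = 187/17 = 11, a_9 = floor((14 + 5)/11) = 1.
  m_10 = 11*1 - 5 = 6, d_10 = (212 - 6^2)/11 = 176/11 = 16, a_10 = floor((14 + 6)/16) = 1.
  m_11 = 16*1 - 6 = 10, d_11 = (212 - 10^2)/16 = 112/16 = 7, a_11 = floor((14 + 10)/7) = 3.
  m_12 = 7*3 - 10 = 11, d_12 = (212 - 11^2)/7 = 91/7 = 13, a_12 = floor((14 + 11)/13) = 1.
  m_13 = 13*1 - 11 = 2, d_13 = (212 - 2^2)/13 = 208/13 = 16, a_13 = floor((14 + 2)/16) = 1.
  m_14 = 16*1 - 2 = 14, d_14 = (212 - 14^2)/16 = 16/16 = 1, a_14 = floor((14 + 14)/1) = 28.
  m_15 = 1*28 - 14 = 14, d_15 = (212 - 14^2)/1 = 16/1 = 16: (m_15, d_15) = (m_1, d_1) = (14, 16), so from here the quotients repeat a_1, ..., a_14; the period length is 14.
So sqrt(212) = [14; (1, 1, 3, 1, 1, 1, 6, 1, 1, 1, 3, 1, 1, 28)] with period length k = 14.
k is even, so the fundamental solution of x^2 - 212y^2 = 1 is (p_{k-1}, q_{k-1}) = (p_13, q_13); compute convergents through index 13.
Convergents (p_i = a_i*p_{i-1} + p_{i-2}, q_i = a_i*q_{i-1} + q_{i-2} with p_{-2}=0, p_{-1}=1, q_{-2}=1, q_{-1}=0):
  i=0: a_0=14, p_0 = 14*1 + 0 = 14, q_0 = 14*0 + 1 = 1.
  i=1: a_1=1, p_1 = 1*14 + 1 = 15, q_1 = 1*1 + 0 = 1.
  i=2: a_2=1, p_2 = 1*15 + 14 = 29, q_2 = 1*1 + 1 = 2.
  i=3: a_3=3, p_3 = 3*29 + 15 = 102, q_3 = 3*2 + 1 = 7.
  i=4: a_4=1, p_4 = 1*102 + 29 = 131, q_4 = 1*7 + 2 = 9.
  i=5: a_5=1, p_5 = 1*131 + 102 = 233, q_5 = 1*9 + 7 = 16.
  i=6: a_6=1, p_6 = 1*233 + 131 = 364, q_6 = 1*16 + 9 = 25.
  i=7: a_7=6, p_7 = 6*364 + 233 = 2417, q_7 = 6*25 + 16 = 166.
  i=8: a_8=1, p_8 = 1*2417 + 364 = 2781, q_8 = 1*166 + 25 = 191.
  i=9: a_9=1, p_9 = 1*2781 + 2417 = 5198, q_9 = 1*191 + 166 = 357.
  i=10: a_10=1, p_10 = 1*5198 + 2781 = 7979, q_10 = 1*357 + 191 = 548.
  i=11: a_11=3, p_11 = 3*7979 + 5198 = 29135, q_11 = 3*548 + 357 = 2001.
  i=12: a_12=1, p_12 = 1*29135 + 7979 = 37114, q_12 = 1*2001 + 548 = 2549.
  i=13: a_13=1, p_13 = 1*37114 + 29135 = 66249, q_13 = 1*2549 + 2001 = 4550.
Check: 66249^2 - 212*4550^2 = 4388930001 - 4388930000 = 1, so (x, y) = (66249, 4550) solves the equation, and by the theorem it is the least positive solution.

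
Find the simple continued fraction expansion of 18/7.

[2; 1, 1, 3]

Run the Euclidean algorithm on 18 and 7; the successive quotients are the partial quotients a_0, a_1, ... (each step inverts the fractional part left over by the previous one):
  18 = 2*7 + 4, so a_0 = 2.
  7 = 1*4 + 3, so a_1 = 1.
  4 = 1*3 + 1, so a_2 = 1.
  3 = 3*1 + 0, so a_3 = 3.
The remainder reaches 0 after 4 divisions, so the expansion has 4 partial quotients, read off in order.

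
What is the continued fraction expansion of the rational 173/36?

[4; 1, 4, 7]

Run the Euclidean algorithm on 173 and 36; the successive quotients are the partial quotients a_0, a_1, ... (each step inverts the fractional part left over by the previous one):
  173 = 4*36 + 29, so a_0 = 4.
  36 = 1*29 + 7, so a_1 = 1.
  29 = 4*7 + 1, so a_2 = 4.
  7 = 7*1 + 0, so a_3 = 7.
The remainder reaches 0 after 4 divisions, so the expansion has 4 partial quotients, read off in order.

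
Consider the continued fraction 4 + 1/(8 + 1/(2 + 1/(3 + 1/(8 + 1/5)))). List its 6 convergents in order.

4/1, 33/8, 70/17, 243/59, 2014/489, 10313/2504

Using the convergent recurrence p_i = a_i*p_{i-1} + p_{i-2}, q_i = a_i*q_{i-1} + q_{i-2} with p_{-2}=0, p_{-1}=1, q_{-2}=1, q_{-1}=0:
  i=0: a_0=4, p_0 = 4*1 + 0 = 4, q_0 = 4*0 + 1 = 1.
  i=1: a_1=8, p_1 = 8*4 + 1 = 33, q_1 = 8*1 + 0 = 8.
  i=2: a_2=2, p_2 = 2*33 + 4 = 70, q_2 = 2*8 + 1 = 17.
  i=3: a_3=3, p_3 = 3*70 + 33 = 243, q_3 = 3*17 + 8 = 59.
  i=4: a_4=8, p_4 = 8*243 + 70 = 2014, q_4 = 8*59 + 17 = 489.
  i=5: a_5=5, p_5 = 5*2014 + 243 = 10313, q_5 = 5*489 + 59 = 2504.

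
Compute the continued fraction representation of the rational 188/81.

Run the Euclidean algorithm on 188 and 81; the successive quotients are the partial quotients a_0, a_1, ... (each step inverts the fractional part left over by the previous one):
  188 = 2*81 + 26, so a_0 = 2.
  81 = 3*26 + 3, so a_1 = 3.
  26 = 8*3 + 2, so a_2 = 8.
  3 = 1*2 + 1, so a_3 = 1.
  2 = 2*1 + 0, so a_4 = 2.
The remainder reaches 0 after 5 divisions, so the expansion has 5 partial quotients, read off in order.

[2; 3, 8, 1, 2]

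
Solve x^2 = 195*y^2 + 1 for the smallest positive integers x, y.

(x, y) = (14, 1)

First expand sqrt(195) as a continued fraction. With x_i = (sqrt(195) + m_i)/d_i and (m_0, d_0) = (0, 1): a_0 = floor(sqrt(195)) = 13, since 13^2 = 169 <= 195 < 196 = 14^2.
Iterate m_{i+1} = d_i*a_i - m_i, d_{i+1} = (195 - m_{i+1}^2)/d_i, a_{i+1} = floor((a_0 + m_{i+1})/d_{i+1}):
  m_1 = 1*13 - 0 = 13, d_1 = (195 - 13^2)/1 = 26/1 = 26, a_1 = floor((13 + 13)/26) = 1.
  m_2 = 26*1 - 13 = 13, d_2 = (195 - 13^2)/26 = 26/26 = 1, a_2 = floor((13 + 13)/1) = 26.
  m_3 = 1*26 - 13 = 13, d_3 = (195 - 13^2)/1 = 26/1 = 26: (m_3, d_3) = (m_1, d_1) = (13, 26), so from here the quotients repeat a_1, a_2; the period length is 2.
So sqrt(195) = [13; (1, 26)] with period length k = 2.
k is even, so the fundamental solution of x^2 - 195y^2 = 1 is (p_{k-1}, q_{k-1}) = (p_1, q_1); compute convergents through index 1.
Convergents (p_i = a_i*p_{i-1} + p_{i-2}, q_i = a_i*q_{i-1} + q_{i-2} with p_{-2}=0, p_{-1}=1, q_{-2}=1, q_{-1}=0):
  i=0: a_0=13, p_0 = 13*1 + 0 = 13, q_0 = 13*0 + 1 = 1.
  i=1: a_1=1, p_1 = 1*13 + 1 = 14, q_1 = 1*1 + 0 = 1.
Check: 14^2 - 195*1^2 = 196 - 195 = 1, so (x, y) = (14, 1) solves the equation, and by the theorem it is the least positive solution.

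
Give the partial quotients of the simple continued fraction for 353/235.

[1; 1, 1, 117]

Run the Euclidean algorithm on 353 and 235; the successive quotients are the partial quotients a_0, a_1, ... (each step inverts the fractional part left over by the previous one):
  353 = 1*235 + 118, so a_0 = 1.
  235 = 1*118 + 117, so a_1 = 1.
  118 = 1*117 + 1, so a_2 = 1.
  117 = 117*1 + 0, so a_3 = 117.
The remainder reaches 0 after 4 divisions, so the expansion has 4 partial quotients, read off in order.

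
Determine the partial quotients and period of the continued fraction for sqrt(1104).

Write x_i = (sqrt(1104) + m_i)/d_i with (m_0, d_0) = (0, 1). a_0 = floor(sqrt(1104)) = 33, since 33^2 = 1089 <= 1104 < 1156 = 34^2.
Iterate m_{i+1} = d_i*a_i - m_i, d_{i+1} = (1104 - m_{i+1}^2)/d_i, a_{i+1} = floor((a_0 + m_{i+1})/d_{i+1}):
  m_1 = 1*33 - 0 = 33, d_1 = (1104 - 33^2)/1 = 15/1 = 15, a_1 = floor((33 + 33)/15) = 4.
  m_2 = 15*4 - 33 = 27, d_2 = (1104 - 27^2)/15 = 375/15 = 25, a_2 = floor((33 + 27)/25) = 2.
  m_3 = 25*2 - 27 = 23, d_3 = (1104 - 23^2)/25 = 575/25 = 23, a_3 = floor((33 + 23)/23) = 2.
  m_4 = 23*2 - 23 = 23, d_4 = (1104 - 23^2)/23 = 575/23 = 25, a_4 = floor((33 + 23)/25) = 2.
  m_5 = 25*2 - 23 = 27, d_5 = (1104 - 27^2)/25 = 375/25 = 15, a_5 = floor((33 + 27)/15) = 4.
  m_6 = 15*4 - 27 = 33, d_6 = (1104 - 33^2)/15 = 15/15 = 1, a_6 = floor((33 + 33)/1) = 66.
  m_7 = 1*66 - 33 = 33, d_7 = (1104 - 33^2)/1 = 15/1 = 15: (m_7, d_7) = (m_1, d_1) = (33, 15), so from here the quotients repeat a_1, ..., a_6; the period length is 6.
Hence the expansion of sqrt(1104) is a_0 = 33 followed by the repeating block 4, 2, 2, 2, 4, 66 (period 6).

[33; (4, 2, 2, 2, 4, 66)]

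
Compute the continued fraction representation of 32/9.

Run the Euclidean algorithm on 32 and 9; the successive quotients are the partial quotients a_0, a_1, ... (each step inverts the fractional part left over by the previous one):
  32 = 3*9 + 5, so a_0 = 3.
  9 = 1*5 + 4, so a_1 = 1.
  5 = 1*4 + 1, so a_2 = 1.
  4 = 4*1 + 0, so a_3 = 4.
The remainder reaches 0 after 4 divisions, so the expansion has 4 partial quotients, read off in order.

[3; 1, 1, 4]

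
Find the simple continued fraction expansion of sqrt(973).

[31; (5, 5, 2, 8, 2, 5, 5, 62)]

Write x_i = (sqrt(973) + m_i)/d_i with (m_0, d_0) = (0, 1). a_0 = floor(sqrt(973)) = 31, since 31^2 = 961 <= 973 < 1024 = 32^2.
Iterate m_{i+1} = d_i*a_i - m_i, d_{i+1} = (973 - m_{i+1}^2)/d_i, a_{i+1} = floor((a_0 + m_{i+1})/d_{i+1}):
  m_1 = 1*31 - 0 = 31, d_1 = (973 - 31^2)/1 = 12/1 = 12, a_1 = floor((31 + 31)/12) = 5.
  m_2 = 12*5 - 31 = 29, d_2 = (973 - 29^2)/12 = 132/12 = 11, a_2 = floor((31 + 29)/11) = 5.
  m_3 = 11*5 - 29 = 26, d_3 = (973 - 26^2)/11 = 297/11 = 27, a_3 = floor((31 + 26)/27) = 2.
  m_4 = 27*2 - 26 = 28, d_4 = (973 - 28^2)/27 = 189/27 = 7, a_4 = floor((31 + 28)/7) = 8.
  m_5 = 7*8 - 28 = 28, d_5 = (973 - 28^2)/7 = 189/7 = 27, a_5 = floor((31 + 28)/27) = 2.
  m_6 = 27*2 - 28 = 26, d_6 = (973 - 26^2)/27 = 297/27 = 11, a_6 = floor((31 + 26)/11) = 5.
  m_7 = 11*5 - 26 = 29, d_7 = (973 - 29^2)/11 = 132/11 = 12, a_7 = floor((31 + 29)/12) = 5.
  m_8 = 12*5 - 29 = 31, d_8 = (973 - 31^2)/12 = 12/12 = 1, a_8 = floor((31 + 31)/1) = 62.
  m_9 = 1*62 - 31 = 31, d_9 = (973 - 31^2)/1 = 12/1 = 12: (m_9, d_9) = (m_1, d_1) = (31, 12), so from here the quotients repeat a_1, ..., a_8; the period length is 8.
Hence the expansion of sqrt(973) is a_0 = 31 followed by the repeating block 5, 5, 2, 8, 2, 5, 5, 62 (period 8).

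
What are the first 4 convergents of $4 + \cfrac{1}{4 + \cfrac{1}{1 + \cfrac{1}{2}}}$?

4/1, 17/4, 21/5, 59/14

Using the convergent recurrence p_i = a_i*p_{i-1} + p_{i-2}, q_i = a_i*q_{i-1} + q_{i-2} with p_{-2}=0, p_{-1}=1, q_{-2}=1, q_{-1}=0:
  i=0: a_0=4, p_0 = 4*1 + 0 = 4, q_0 = 4*0 + 1 = 1.
  i=1: a_1=4, p_1 = 4*4 + 1 = 17, q_1 = 4*1 + 0 = 4.
  i=2: a_2=1, p_2 = 1*17 + 4 = 21, q_2 = 1*4 + 1 = 5.
  i=3: a_3=2, p_3 = 2*21 + 17 = 59, q_3 = 2*5 + 4 = 14.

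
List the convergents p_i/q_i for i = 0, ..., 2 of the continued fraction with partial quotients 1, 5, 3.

1/1, 6/5, 19/16

Using the convergent recurrence p_i = a_i*p_{i-1} + p_{i-2}, q_i = a_i*q_{i-1} + q_{i-2} with p_{-2}=0, p_{-1}=1, q_{-2}=1, q_{-1}=0:
  i=0: a_0=1, p_0 = 1*1 + 0 = 1, q_0 = 1*0 + 1 = 1.
  i=1: a_1=5, p_1 = 5*1 + 1 = 6, q_1 = 5*1 + 0 = 5.
  i=2: a_2=3, p_2 = 3*6 + 1 = 19, q_2 = 3*5 + 1 = 16.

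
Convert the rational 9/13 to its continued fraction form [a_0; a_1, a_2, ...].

[0; 1, 2, 4]

Run the Euclidean algorithm on 9 and 13; the successive quotients are the partial quotients a_0, a_1, ... (each step inverts the fractional part left over by the previous one):
  9 = 0*13 + 9, so a_0 = 0.
  13 = 1*9 + 4, so a_1 = 1.
  9 = 2*4 + 1, so a_2 = 2.
  4 = 4*1 + 0, so a_3 = 4.
The remainder reaches 0 after 4 divisions, so the expansion has 4 partial quotients, read off in order.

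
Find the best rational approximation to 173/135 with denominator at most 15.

9/7

Expand x = 173/135 as a continued fraction with the Euclidean algorithm:
  173 = 1*135 + 38, so a_0 = 1.
  135 = 3*38 + 21, so a_1 = 3.
  38 = 1*21 + 17, so a_2 = 1.
  21 = 1*17 + 4, so a_3 = 1.
  17 = 4*4 + 1, so a_4 = 4.
  4 = 4*1 + 0, so a_5 = 4.
so x = [1; 3, 1, 1, 4, 4].
Convergents (p_i = a_i*p_{i-1} + p_{i-2}, q_i = a_i*q_{i-1} + q_{i-2} with p_{-2}=0, p_{-1}=1, q_{-2}=1, q_{-1}=0), until the denominator exceeds 15:
  i=0: a_0=1, p_0 = 1*1 + 0 = 1, q_0 = 1*0 + 1 = 1.
  i=1: a_1=3, p_1 = 3*1 + 1 = 4, q_1 = 3*1 + 0 = 3.
  i=2: a_2=1, p_2 = 1*4 + 1 = 5, q_2 = 1*3 + 1 = 4.
  i=3: a_3=1, p_3 = 1*5 + 4 = 9, q_3 = 1*4 + 3 = 7.
  i=4: a_4=4, p_4 = 4*9 + 5 = 41, q_4 = 4*7 + 4 = 32.
q_4 = 32 > 15, so the last convergent with denominator <= 15 is p_3/q_3 = 9/7.
The closest fraction with denominator <= 15 is either p_3/q_3 or the intermediate fraction (k*p_3 + p_2)/(k*q_3 + q_2) with the largest k >= 1 whose denominator stays <= 15; these approach x as k grows, and every other convergent or intermediate fraction in range is farther away.
Largest k: floor((15 - q_2)/q_3) = floor((15 - 4)/7) = 1.
That gives (1*9 + 5)/(1*7 + 4) = 14/11.
Compare the errors: |x - 9/7| = |173*7 - 9*135|/(135*7) = 4/945, and |x - 14/11| = |173*11 - 14*135|/(135*11) = 13/1485.
Cross-multiplying, 4*1485 = 5940 < 12285 = 13*945, so 4/945 is smaller: the convergent 9/7 is closer to x than 14/11.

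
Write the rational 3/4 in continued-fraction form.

[0; 1, 3]

Run the Euclidean algorithm on 3 and 4; the successive quotients are the partial quotients a_0, a_1, ... (each step inverts the fractional part left over by the previous one):
  3 = 0*4 + 3, so a_0 = 0.
  4 = 1*3 + 1, so a_1 = 1.
  3 = 3*1 + 0, so a_2 = 3.
The remainder reaches 0 after 3 divisions, so the expansion has 3 partial quotients, read off in order.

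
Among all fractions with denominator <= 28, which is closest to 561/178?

63/20

Expand x = 561/178 as a continued fraction with the Euclidean algorithm:
  561 = 3*178 + 27, so a_0 = 3.
  178 = 6*27 + 16, so a_1 = 6.
  27 = 1*16 + 11, so a_2 = 1.
  16 = 1*11 + 5, so a_3 = 1.
  11 = 2*5 + 1, so a_4 = 2.
  5 = 5*1 + 0, so a_5 = 5.
so x = [3; 6, 1, 1, 2, 5].
Convergents (p_i = a_i*p_{i-1} + p_{i-2}, q_i = a_i*q_{i-1} + q_{i-2} with p_{-2}=0, p_{-1}=1, q_{-2}=1, q_{-1}=0), until the denominator exceeds 28:
  i=0: a_0=3, p_0 = 3*1 + 0 = 3, q_0 = 3*0 + 1 = 1.
  i=1: a_1=6, p_1 = 6*3 + 1 = 19, q_1 = 6*1 + 0 = 6.
  i=2: a_2=1, p_2 = 1*19 + 3 = 22, q_2 = 1*6 + 1 = 7.
  i=3: a_3=1, p_3 = 1*22 + 19 = 41, q_3 = 1*7 + 6 = 13.
  i=4: a_4=2, p_4 = 2*41 + 22 = 104, q_4 = 2*13 + 7 = 33.
q_4 = 33 > 28, so the last convergent with denominator <= 28 is p_3/q_3 = 41/13.
The closest fraction with denominator <= 28 is either p_3/q_3 or the intermediate fraction (k*p_3 + p_2)/(k*q_3 + q_2) with the largest k >= 1 whose denominator stays <= 28; these approach x as k grows, and every other convergent or intermediate fraction in range is farther away.
Largest k: floor((28 - q_2)/q_3) = floor((28 - 7)/13) = 1.
That gives (1*41 + 22)/(1*13 + 7) = 63/20.
Compare the errors: |x - 41/13| = |561*13 - 41*178|/(178*13) = 5/2314, and |x - 63/20| = |561*20 - 63*178|/(178*20) = 6/3560.
Cross-multiplying, 6*2314 = 13884 < 17800 = 5*3560, so 6/3560 is smaller: the intermediate fraction 63/20 is closer to x than 41/13.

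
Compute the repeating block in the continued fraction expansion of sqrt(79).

[8; (1, 7, 1, 16)]

Write x_i = (sqrt(79) + m_i)/d_i with (m_0, d_0) = (0, 1). a_0 = floor(sqrt(79)) = 8, since 8^2 = 64 <= 79 < 81 = 9^2.
Iterate m_{i+1} = d_i*a_i - m_i, d_{i+1} = (79 - m_{i+1}^2)/d_i, a_{i+1} = floor((a_0 + m_{i+1})/d_{i+1}):
  m_1 = 1*8 - 0 = 8, d_1 = (79 - 8^2)/1 = 15/1 = 15, a_1 = floor((8 + 8)/15) = 1.
  m_2 = 15*1 - 8 = 7, d_2 = (79 - 7^2)/15 = 30/15 = 2, a_2 = floor((8 + 7)/2) = 7.
  m_3 = 2*7 - 7 = 7, d_3 = (79 - 7^2)/2 = 30/2 = 15, a_3 = floor((8 + 7)/15) = 1.
  m_4 = 15*1 - 7 = 8, d_4 = (79 - 8^2)/15 = 15/15 = 1, a_4 = floor((8 + 8)/1) = 16.
  m_5 = 1*16 - 8 = 8, d_5 = (79 - 8^2)/1 = 15/1 = 15: (m_5, d_5) = (m_1, d_1) = (8, 15), so from here the quotients repeat a_1, ..., a_4; the period length is 4.
Hence the expansion of sqrt(79) is a_0 = 8 followed by the repeating block 1, 7, 1, 16 (period 4).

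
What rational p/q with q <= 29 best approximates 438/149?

50/17

Expand x = 438/149 as a continued fraction with the Euclidean algorithm:
  438 = 2*149 + 140, so a_0 = 2.
  149 = 1*140 + 9, so a_1 = 1.
  140 = 15*9 + 5, so a_2 = 15.
  9 = 1*5 + 4, so a_3 = 1.
  5 = 1*4 + 1, so a_4 = 1.
  4 = 4*1 + 0, so a_5 = 4.
so x = [2; 1, 15, 1, 1, 4].
Convergents (p_i = a_i*p_{i-1} + p_{i-2}, q_i = a_i*q_{i-1} + q_{i-2} with p_{-2}=0, p_{-1}=1, q_{-2}=1, q_{-1}=0), until the denominator exceeds 29:
  i=0: a_0=2, p_0 = 2*1 + 0 = 2, q_0 = 2*0 + 1 = 1.
  i=1: a_1=1, p_1 = 1*2 + 1 = 3, q_1 = 1*1 + 0 = 1.
  i=2: a_2=15, p_2 = 15*3 + 2 = 47, q_2 = 15*1 + 1 = 16.
  i=3: a_3=1, p_3 = 1*47 + 3 = 50, q_3 = 1*16 + 1 = 17.
  i=4: a_4=1, p_4 = 1*50 + 47 = 97, q_4 = 1*17 + 16 = 33.
q_4 = 33 > 29, so the last convergent with denominator <= 29 is p_3/q_3 = 50/17.
The closest fraction with denominator <= 29 is either p_3/q_3 or the intermediate fraction (k*p_3 + p_2)/(k*q_3 + q_2) with the largest k >= 1 whose denominator stays <= 29; these approach x as k grows, and every other convergent or intermediate fraction in range is farther away.
Largest k: floor((29 - q_2)/q_3) = floor((29 - 16)/17) = 0.
Since k = 0, no intermediate fraction beyond p_3/q_3 has denominator <= 29, so the convergent 50/17 is the closest (its error is |438*17 - 50*149|/(149*17) = 4/2533).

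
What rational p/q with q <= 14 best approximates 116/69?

Expand x = 116/69 as a continued fraction with the Euclidean algorithm:
  116 = 1*69 + 47, so a_0 = 1.
  69 = 1*47 + 22, so a_1 = 1.
  47 = 2*22 + 3, so a_2 = 2.
  22 = 7*3 + 1, so a_3 = 7.
  3 = 3*1 + 0, so a_4 = 3.
so x = [1; 1, 2, 7, 3].
Convergents (p_i = a_i*p_{i-1} + p_{i-2}, q_i = a_i*q_{i-1} + q_{i-2} with p_{-2}=0, p_{-1}=1, q_{-2}=1, q_{-1}=0), until the denominator exceeds 14:
  i=0: a_0=1, p_0 = 1*1 + 0 = 1, q_0 = 1*0 + 1 = 1.
  i=1: a_1=1, p_1 = 1*1 + 1 = 2, q_1 = 1*1 + 0 = 1.
  i=2: a_2=2, p_2 = 2*2 + 1 = 5, q_2 = 2*1 + 1 = 3.
  i=3: a_3=7, p_3 = 7*5 + 2 = 37, q_3 = 7*3 + 1 = 22.
q_3 = 22 > 14, so the last convergent with denominator <= 14 is p_2/q_2 = 5/3.
The closest fraction with denominator <= 14 is either p_2/q_2 or the intermediate fraction (k*p_2 + p_1)/(k*q_2 + q_1) with the largest k >= 1 whose denominator stays <= 14; these approach x as k grows, and every other convergent or intermediate fraction in range is farther away.
Largest k: floor((14 - q_1)/q_2) = floor((14 - 1)/3) = 4.
That gives (4*5 + 2)/(4*3 + 1) = 22/13.
Compare the errors: |x - 5/3| = |116*3 - 5*69|/(69*3) = 3/207, and |x - 22/13| = |116*13 - 22*69|/(69*13) = 10/897.
Cross-multiplying, 10*207 = 2070 < 2691 = 3*897, so 10/897 is smaller: the intermediate fraction 22/13 is closer to x than 5/3.

22/13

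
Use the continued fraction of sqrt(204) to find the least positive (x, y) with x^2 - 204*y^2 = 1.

First expand sqrt(204) as a continued fraction. With x_i = (sqrt(204) + m_i)/d_i and (m_0, d_0) = (0, 1): a_0 = floor(sqrt(204)) = 14, since 14^2 = 196 <= 204 < 225 = 15^2.
Iterate m_{i+1} = d_i*a_i - m_i, d_{i+1} = (204 - m_{i+1}^2)/d_i, a_{i+1} = floor((a_0 + m_{i+1})/d_{i+1}):
  m_1 = 1*14 - 0 = 14, d_1 = (204 - 14^2)/1 = 8/1 = 8, a_1 = floor((14 + 14)/8) = 3.
  m_2 = 8*3 - 14 = 10, d_2 = (204 - 10^2)/8 = 104/8 = 13, a_2 = floor((14 + 10)/13) = 1.
  m_3 = 13*1 - 10 = 3, d_3 = (204 - 3^2)/13 = 195/13 = 15, a_3 = floor((14 + 3)/15) = 1.
  m_4 = 15*1 - 3 = 12, d_4 = (204 - 12^2)/15 = 60/15 = 4, a_4 = floor((14 + 12)/4) = 6.
  m_5 = 4*6 - 12 = 12, d_5 = (204 - 12^2)/4 = 60/4 = 15, a_5 = floor((14 + 12)/15) = 1.
  m_6 = 15*1 - 12 = 3, d_6 = (204 - 3^2)/15 = 195/15 = 13, a_6 = floor((14 + 3)/13) = 1.
  m_7 = 13*1 - 3 = 10, d_7 = (204 - 10^2)/13 = 104/13 = 8, a_7 = floor((14 + 10)/8) = 3.
  m_8 = 8*3 - 10 = 14, d_8 = (204 - 14^2)/8 = 8/8 = 1, a_8 = floor((14 + 14)/1) = 28.
  m_9 = 1*28 - 14 = 14, d_9 = (204 - 14^2)/1 = 8/1 = 8: (m_9, d_9) = (m_1, d_1) = (14, 8), so from here the quotients repeat a_1, ..., a_8; the period length is 8.
So sqrt(204) = [14; (3, 1, 1, 6, 1, 1, 3, 28)] with period length k = 8.
k is even, so the fundamental solution of x^2 - 204y^2 = 1 is (p_{k-1}, q_{k-1}) = (p_7, q_7); compute convergents through index 7.
Convergents (p_i = a_i*p_{i-1} + p_{i-2}, q_i = a_i*q_{i-1} + q_{i-2} with p_{-2}=0, p_{-1}=1, q_{-2}=1, q_{-1}=0):
  i=0: a_0=14, p_0 = 14*1 + 0 = 14, q_0 = 14*0 + 1 = 1.
  i=1: a_1=3, p_1 = 3*14 + 1 = 43, q_1 = 3*1 + 0 = 3.
  i=2: a_2=1, p_2 = 1*43 + 14 = 57, q_2 = 1*3 + 1 = 4.
  i=3: a_3=1, p_3 = 1*57 + 43 = 100, q_3 = 1*4 + 3 = 7.
  i=4: a_4=6, p_4 = 6*100 + 57 = 657, q_4 = 6*7 + 4 = 46.
  i=5: a_5=1, p_5 = 1*657 + 100 = 757, q_5 = 1*46 + 7 = 53.
  i=6: a_6=1, p_6 = 1*757 + 657 = 1414, q_6 = 1*53 + 46 = 99.
  i=7: a_7=3, p_7 = 3*1414 + 757 = 4999, q_7 = 3*99 + 53 = 350.
Check: 4999^2 - 204*350^2 = 24990001 - 24990000 = 1, so (x, y) = (4999, 350) solves the equation, and by the theorem it is the least positive solution.

(x, y) = (4999, 350)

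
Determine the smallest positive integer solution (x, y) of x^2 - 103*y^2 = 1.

(x, y) = (227528, 22419)

First expand sqrt(103) as a continued fraction. With x_i = (sqrt(103) + m_i)/d_i and (m_0, d_0) = (0, 1): a_0 = floor(sqrt(103)) = 10, since 10^2 = 100 <= 103 < 121 = 11^2.
Iterate m_{i+1} = d_i*a_i - m_i, d_{i+1} = (103 - m_{i+1}^2)/d_i, a_{i+1} = floor((a_0 + m_{i+1})/d_{i+1}):
  m_1 = 1*10 - 0 = 10, d_1 = (103 - 10^2)/1 = 3/1 = 3, a_1 = floor((10 + 10)/3) = 6.
  m_2 = 3*6 - 10 = 8, d_2 = (103 - 8^2)/3 = 39/3 = 13, a_2 = floor((10 + 8)/13) = 1.
  m_3 = 13*1 - 8 = 5, d_3 = (103 - 5^2)/13 = 78/13 = 6, a_3 = floor((10 + 5)/6) = 2.
  m_4 = 6*2 - 5 = 7, d_4 = (103 - 7^2)/6 = 54/6 = 9, a_4 = floor((10 + 7)/9) = 1.
  m_5 = 9*1 - 7 = 2, d_5 = (103 - 2^2)/9 = 99/9 = 11, a_5 = floor((10 + 2)/11) = 1.
  m_6 = 11*1 - 2 = 9, d_6 = (103 - 9^2)/11 = 22/11 = 2, a_6 = floor((10 + 9)/2) = 9.
  m_7 = 2*9 - 9 = 9, d_7 = (103 - 9^2)/2 = 22/2 = 11, a_7 = floor((10 + 9)/11) = 1.
  m_8 = 11*1 - 9 = 2, d_8 = (103 - 2^2)/11 = 99/11 = 9, a_8 = floor((10 + 2)/9) = 1.
  m_9 = 9*1 - 2 = 7, d_9 = (103 - 7^2)/9 = 54/9 = 6, a_9 = floor((10 + 7)/6) = 2.
  m_10 = 6*2 - 7 = 5, d_10 = (103 - 5^2)/6 = 78/6 = 13, a_10 = floor((10 + 5)/13) = 1.
  m_11 = 13*1 - 5 = 8, d_11 = (103 - 8^2)/13 = 39/13 = 3, a_11 = floor((10 + 8)/3) = 6.
  m_12 = 3*6 - 8 = 10, d_12 = (103 - 10^2)/3 = 3/3 = 1, a_12 = floor((10 + 10)/1) = 20.
  m_13 = 1*20 - 10 = 10, d_13 = (103 - 10^2)/1 = 3/1 = 3: (m_13, d_13) = (m_1, d_1) = (10, 3), so from here the quotients repeat a_1, ..., a_12; the period length is 12.
So sqrt(103) = [10; (6, 1, 2, 1, 1, 9, 1, 1, 2, 1, 6, 20)] with period length k = 12.
k is even, so the fundamental solution of x^2 - 103y^2 = 1 is (p_{k-1}, q_{k-1}) = (p_11, q_11); compute convergents through index 11.
Convergents (p_i = a_i*p_{i-1} + p_{i-2}, q_i = a_i*q_{i-1} + q_{i-2} with p_{-2}=0, p_{-1}=1, q_{-2}=1, q_{-1}=0):
  i=0: a_0=10, p_0 = 10*1 + 0 = 10, q_0 = 10*0 + 1 = 1.
  i=1: a_1=6, p_1 = 6*10 + 1 = 61, q_1 = 6*1 + 0 = 6.
  i=2: a_2=1, p_2 = 1*61 + 10 = 71, q_2 = 1*6 + 1 = 7.
  i=3: a_3=2, p_3 = 2*71 + 61 = 203, q_3 = 2*7 + 6 = 20.
  i=4: a_4=1, p_4 = 1*203 + 71 = 274, q_4 = 1*20 + 7 = 27.
  i=5: a_5=1, p_5 = 1*274 + 203 = 477, q_5 = 1*27 + 20 = 47.
  i=6: a_6=9, p_6 = 9*477 + 274 = 4567, q_6 = 9*47 + 27 = 450.
  i=7: a_7=1, p_7 = 1*4567 + 477 = 5044, q_7 = 1*450 + 47 = 497.
  i=8: a_8=1, p_8 = 1*5044 + 4567 = 9611, q_8 = 1*497 + 450 = 947.
  i=9: a_9=2, p_9 = 2*9611 + 5044 = 24266, q_9 = 2*947 + 497 = 2391.
  i=10: a_10=1, p_10 = 1*24266 + 9611 = 33877, q_10 = 1*2391 + 947 = 3338.
  i=11: a_11=6, p_11 = 6*33877 + 24266 = 227528, q_11 = 6*3338 + 2391 = 22419.
Check: 227528^2 - 103*22419^2 = 51768990784 - 51768990783 = 1, so (x, y) = (227528, 22419) solves the equation, and by the theorem it is the least positive solution.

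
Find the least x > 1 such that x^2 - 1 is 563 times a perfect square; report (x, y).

(x, y) = (68122, 2871)

First expand sqrt(563) as a continued fraction. With x_i = (sqrt(563) + m_i)/d_i and (m_0, d_0) = (0, 1): a_0 = floor(sqrt(563)) = 23, since 23^2 = 529 <= 563 < 576 = 24^2.
Iterate m_{i+1} = d_i*a_i - m_i, d_{i+1} = (563 - m_{i+1}^2)/d_i, a_{i+1} = floor((a_0 + m_{i+1})/d_{i+1}):
  m_1 = 1*23 - 0 = 23, d_1 = (563 - 23^2)/1 = 34/1 = 34, a_1 = floor((23 + 23)/34) = 1.
  m_2 = 34*1 - 23 = 11, d_2 = (563 - 11^2)/34 = 442/34 = 13, a_2 = floor((23 + 11)/13) = 2.
  m_3 = 13*2 - 11 = 15, d_3 = (563 - 15^2)/13 = 338/13 = 26, a_3 = floor((23 + 15)/26) = 1.
  m_4 = 26*1 - 15 = 11, d_4 = (563 - 11^2)/26 = 442/26 = 17, a_4 = floor((23 + 11)/17) = 2.
  m_5 = 17*2 - 11 = 23, d_5 = (563 - 23^2)/17 = 34/17 = 2, a_5 = floor((23 + 23)/2) = 23.
  m_6 = 2*23 - 23 = 23, d_6 = (563 - 23^2)/2 = 34/2 = 17, a_6 = floor((23 + 23)/17) = 2.
  m_7 = 17*2 - 23 = 11, d_7 = (563 - 11^2)/17 = 442/17 = 26, a_7 = floor((23 + 11)/26) = 1.
  m_8 = 26*1 - 11 = 15, d_8 = (563 - 15^2)/26 = 338/26 = 13, a_8 = floor((23 + 15)/13) = 2.
  m_9 = 13*2 - 15 = 11, d_9 = (563 - 11^2)/13 = 442/13 = 34, a_9 = floor((23 + 11)/34) = 1.
  m_10 = 34*1 - 11 = 23, d_10 = (563 - 23^2)/34 = 34/34 = 1, a_10 = floor((23 + 23)/1) = 46.
  m_11 = 1*46 - 23 = 23, d_11 = (563 - 23^2)/1 = 34/1 = 34: (m_11, d_11) = (m_1, d_1) = (23, 34), so from here the quotients repeat a_1, ..., a_10; the period length is 10.
So sqrt(563) = [23; (1, 2, 1, 2, 23, 2, 1, 2, 1, 46)] with period length k = 10.
k is even, so the fundamental solution of x^2 - 563y^2 = 1 is (p_{k-1}, q_{k-1}) = (p_9, q_9); compute convergents through index 9.
Convergents (p_i = a_i*p_{i-1} + p_{i-2}, q_i = a_i*q_{i-1} + q_{i-2} with p_{-2}=0, p_{-1}=1, q_{-2}=1, q_{-1}=0):
  i=0: a_0=23, p_0 = 23*1 + 0 = 23, q_0 = 23*0 + 1 = 1.
  i=1: a_1=1, p_1 = 1*23 + 1 = 24, q_1 = 1*1 + 0 = 1.
  i=2: a_2=2, p_2 = 2*24 + 23 = 71, q_2 = 2*1 + 1 = 3.
  i=3: a_3=1, p_3 = 1*71 + 24 = 95, q_3 = 1*3 + 1 = 4.
  i=4: a_4=2, p_4 = 2*95 + 71 = 261, q_4 = 2*4 + 3 = 11.
  i=5: a_5=23, p_5 = 23*261 + 95 = 6098, q_5 = 23*11 + 4 = 257.
  i=6: a_6=2, p_6 = 2*6098 + 261 = 12457, q_6 = 2*257 + 11 = 525.
  i=7: a_7=1, p_7 = 1*12457 + 6098 = 18555, q_7 = 1*525 + 257 = 782.
  i=8: a_8=2, p_8 = 2*18555 + 12457 = 49567, q_8 = 2*782 + 525 = 2089.
  i=9: a_9=1, p_9 = 1*49567 + 18555 = 68122, q_9 = 1*2089 + 782 = 2871.
Check: 68122^2 - 563*2871^2 = 4640606884 - 4640606883 = 1, so (x, y) = (68122, 2871) solves the equation, and by the theorem it is the least positive solution.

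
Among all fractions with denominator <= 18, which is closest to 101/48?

Expand x = 101/48 as a continued fraction with the Euclidean algorithm:
  101 = 2*48 + 5, so a_0 = 2.
  48 = 9*5 + 3, so a_1 = 9.
  5 = 1*3 + 2, so a_2 = 1.
  3 = 1*2 + 1, so a_3 = 1.
  2 = 2*1 + 0, so a_4 = 2.
so x = [2; 9, 1, 1, 2].
Convergents (p_i = a_i*p_{i-1} + p_{i-2}, q_i = a_i*q_{i-1} + q_{i-2} with p_{-2}=0, p_{-1}=1, q_{-2}=1, q_{-1}=0), until the denominator exceeds 18:
  i=0: a_0=2, p_0 = 2*1 + 0 = 2, q_0 = 2*0 + 1 = 1.
  i=1: a_1=9, p_1 = 9*2 + 1 = 19, q_1 = 9*1 + 0 = 9.
  i=2: a_2=1, p_2 = 1*19 + 2 = 21, q_2 = 1*9 + 1 = 10.
  i=3: a_3=1, p_3 = 1*21 + 19 = 40, q_3 = 1*10 + 9 = 19.
q_3 = 19 > 18, so the last convergent with denominator <= 18 is p_2/q_2 = 21/10.
The closest fraction with denominator <= 18 is either p_2/q_2 or the intermediate fraction (k*p_2 + p_1)/(k*q_2 + q_1) with the largest k >= 1 whose denominator stays <= 18; these approach x as k grows, and every other convergent or intermediate fraction in range is farther away.
Largest k: floor((18 - q_1)/q_2) = floor((18 - 9)/10) = 0.
Since k = 0, no intermediate fraction beyond p_2/q_2 has denominator <= 18, so the convergent 21/10 is the closest (its error is |101*10 - 21*48|/(48*10) = 2/480).

21/10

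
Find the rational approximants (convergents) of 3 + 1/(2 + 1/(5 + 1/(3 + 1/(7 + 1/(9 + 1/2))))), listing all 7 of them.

Using the convergent recurrence p_i = a_i*p_{i-1} + p_{i-2}, q_i = a_i*q_{i-1} + q_{i-2} with p_{-2}=0, p_{-1}=1, q_{-2}=1, q_{-1}=0:
  i=0: a_0=3, p_0 = 3*1 + 0 = 3, q_0 = 3*0 + 1 = 1.
  i=1: a_1=2, p_1 = 2*3 + 1 = 7, q_1 = 2*1 + 0 = 2.
  i=2: a_2=5, p_2 = 5*7 + 3 = 38, q_2 = 5*2 + 1 = 11.
  i=3: a_3=3, p_3 = 3*38 + 7 = 121, q_3 = 3*11 + 2 = 35.
  i=4: a_4=7, p_4 = 7*121 + 38 = 885, q_4 = 7*35 + 11 = 256.
  i=5: a_5=9, p_5 = 9*885 + 121 = 8086, q_5 = 9*256 + 35 = 2339.
  i=6: a_6=2, p_6 = 2*8086 + 885 = 17057, q_6 = 2*2339 + 256 = 4934.

3/1, 7/2, 38/11, 121/35, 885/256, 8086/2339, 17057/4934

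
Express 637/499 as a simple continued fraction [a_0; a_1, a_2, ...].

Run the Euclidean algorithm on 637 and 499; the successive quotients are the partial quotients a_0, a_1, ... (each step inverts the fractional part left over by the previous one):
  637 = 1*499 + 138, so a_0 = 1.
  499 = 3*138 + 85, so a_1 = 3.
  138 = 1*85 + 53, so a_2 = 1.
  85 = 1*53 + 32, so a_3 = 1.
  53 = 1*32 + 21, so a_4 = 1.
  32 = 1*21 + 11, so a_5 = 1.
  21 = 1*11 + 10, so a_6 = 1.
  11 = 1*10 + 1, so a_7 = 1.
  10 = 10*1 + 0, so a_8 = 10.
The remainder reaches 0 after 9 divisions, so the expansion has 9 partial quotients, read off in order.

[1; 3, 1, 1, 1, 1, 1, 1, 10]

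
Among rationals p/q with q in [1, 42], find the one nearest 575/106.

Expand x = 575/106 as a continued fraction with the Euclidean algorithm:
  575 = 5*106 + 45, so a_0 = 5.
  106 = 2*45 + 16, so a_1 = 2.
  45 = 2*16 + 13, so a_2 = 2.
  16 = 1*13 + 3, so a_3 = 1.
  13 = 4*3 + 1, so a_4 = 4.
  3 = 3*1 + 0, so a_5 = 3.
so x = [5; 2, 2, 1, 4, 3].
Convergents (p_i = a_i*p_{i-1} + p_{i-2}, q_i = a_i*q_{i-1} + q_{i-2} with p_{-2}=0, p_{-1}=1, q_{-2}=1, q_{-1}=0), until the denominator exceeds 42:
  i=0: a_0=5, p_0 = 5*1 + 0 = 5, q_0 = 5*0 + 1 = 1.
  i=1: a_1=2, p_1 = 2*5 + 1 = 11, q_1 = 2*1 + 0 = 2.
  i=2: a_2=2, p_2 = 2*11 + 5 = 27, q_2 = 2*2 + 1 = 5.
  i=3: a_3=1, p_3 = 1*27 + 11 = 38, q_3 = 1*5 + 2 = 7.
  i=4: a_4=4, p_4 = 4*38 + 27 = 179, q_4 = 4*7 + 5 = 33.
  i=5: a_5=3, p_5 = 3*179 + 38 = 575, q_5 = 3*33 + 7 = 106.
q_5 = 106 > 42, so the last convergent with denominator <= 42 is p_4/q_4 = 179/33.
The closest fraction with denominator <= 42 is either p_4/q_4 or the intermediate fraction (k*p_4 + p_3)/(k*q_4 + q_3) with the largest k >= 1 whose denominator stays <= 42; these approach x as k grows, and every other convergent or intermediate fraction in range is farther away.
Largest k: floor((42 - q_3)/q_4) = floor((42 - 7)/33) = 1.
That gives (1*179 + 38)/(1*33 + 7) = 217/40.
Compare the errors: |x - 179/33| = |575*33 - 179*106|/(106*33) = 1/3498, and |x - 217/40| = |575*40 - 217*106|/(106*40) = 2/4240.
Cross-multiplying, 1*4240 = 4240 < 6996 = 2*3498, so 1/3498 is smaller: the convergent 179/33 is closer to x than 217/40.

179/33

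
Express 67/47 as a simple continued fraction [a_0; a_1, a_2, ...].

[1; 2, 2, 1, 6]

Run the Euclidean algorithm on 67 and 47; the successive quotients are the partial quotients a_0, a_1, ... (each step inverts the fractional part left over by the previous one):
  67 = 1*47 + 20, so a_0 = 1.
  47 = 2*20 + 7, so a_1 = 2.
  20 = 2*7 + 6, so a_2 = 2.
  7 = 1*6 + 1, so a_3 = 1.
  6 = 6*1 + 0, so a_4 = 6.
The remainder reaches 0 after 5 divisions, so the expansion has 5 partial quotients, read off in order.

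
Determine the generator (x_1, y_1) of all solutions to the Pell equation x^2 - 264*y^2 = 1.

(x, y) = (65, 4)

First expand sqrt(264) as a continued fraction. With x_i = (sqrt(264) + m_i)/d_i and (m_0, d_0) = (0, 1): a_0 = floor(sqrt(264)) = 16, since 16^2 = 256 <= 264 < 289 = 17^2.
Iterate m_{i+1} = d_i*a_i - m_i, d_{i+1} = (264 - m_{i+1}^2)/d_i, a_{i+1} = floor((a_0 + m_{i+1})/d_{i+1}):
  m_1 = 1*16 - 0 = 16, d_1 = (264 - 16^2)/1 = 8/1 = 8, a_1 = floor((16 + 16)/8) = 4.
  m_2 = 8*4 - 16 = 16, d_2 = (264 - 16^2)/8 = 8/8 = 1, a_2 = floor((16 + 16)/1) = 32.
  m_3 = 1*32 - 16 = 16, d_3 = (264 - 16^2)/1 = 8/1 = 8: (m_3, d_3) = (m_1, d_1) = (16, 8), so from here the quotients repeat a_1, a_2; the period length is 2.
So sqrt(264) = [16; (4, 32)] with period length k = 2.
k is even, so the fundamental solution of x^2 - 264y^2 = 1 is (p_{k-1}, q_{k-1}) = (p_1, q_1); compute convergents through index 1.
Convergents (p_i = a_i*p_{i-1} + p_{i-2}, q_i = a_i*q_{i-1} + q_{i-2} with p_{-2}=0, p_{-1}=1, q_{-2}=1, q_{-1}=0):
  i=0: a_0=16, p_0 = 16*1 + 0 = 16, q_0 = 16*0 + 1 = 1.
  i=1: a_1=4, p_1 = 4*16 + 1 = 65, q_1 = 4*1 + 0 = 4.
Check: 65^2 - 264*4^2 = 4225 - 4224 = 1, so (x, y) = (65, 4) solves the equation, and by the theorem it is the least positive solution.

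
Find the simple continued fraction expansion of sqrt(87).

Write x_i = (sqrt(87) + m_i)/d_i with (m_0, d_0) = (0, 1). a_0 = floor(sqrt(87)) = 9, since 9^2 = 81 <= 87 < 100 = 10^2.
Iterate m_{i+1} = d_i*a_i - m_i, d_{i+1} = (87 - m_{i+1}^2)/d_i, a_{i+1} = floor((a_0 + m_{i+1})/d_{i+1}):
  m_1 = 1*9 - 0 = 9, d_1 = (87 - 9^2)/1 = 6/1 = 6, a_1 = floor((9 + 9)/6) = 3.
  m_2 = 6*3 - 9 = 9, d_2 = (87 - 9^2)/6 = 6/6 = 1, a_2 = floor((9 + 9)/1) = 18.
  m_3 = 1*18 - 9 = 9, d_3 = (87 - 9^2)/1 = 6/1 = 6: (m_3, d_3) = (m_1, d_1) = (9, 6), so from here the quotients repeat a_1, a_2; the period length is 2.
Hence the expansion of sqrt(87) is a_0 = 9 followed by the repeating block 3, 18 (period 2).

[9; (3, 18)]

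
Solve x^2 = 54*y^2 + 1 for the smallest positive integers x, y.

First expand sqrt(54) as a continued fraction. With x_i = (sqrt(54) + m_i)/d_i and (m_0, d_0) = (0, 1): a_0 = floor(sqrt(54)) = 7, since 7^2 = 49 <= 54 < 64 = 8^2.
Iterate m_{i+1} = d_i*a_i - m_i, d_{i+1} = (54 - m_{i+1}^2)/d_i, a_{i+1} = floor((a_0 + m_{i+1})/d_{i+1}):
  m_1 = 1*7 - 0 = 7, d_1 = (54 - 7^2)/1 = 5/1 = 5, a_1 = floor((7 + 7)/5) = 2.
  m_2 = 5*2 - 7 = 3, d_2 = (54 - 3^2)/5 = 45/5 = 9, a_2 = floor((7 + 3)/9) = 1.
  m_3 = 9*1 - 3 = 6, d_3 = (54 - 6^2)/9 = 18/9 = 2, a_3 = floor((7 + 6)/2) = 6.
  m_4 = 2*6 - 6 = 6, d_4 = (54 - 6^2)/2 = 18/2 = 9, a_4 = floor((7 + 6)/9) = 1.
  m_5 = 9*1 - 6 = 3, d_5 = (54 - 3^2)/9 = 45/9 = 5, a_5 = floor((7 + 3)/5) = 2.
  m_6 = 5*2 - 3 = 7, d_6 = (54 - 7^2)/5 = 5/5 = 1, a_6 = floor((7 + 7)/1) = 14.
  m_7 = 1*14 - 7 = 7, d_7 = (54 - 7^2)/1 = 5/1 = 5: (m_7, d_7) = (m_1, d_1) = (7, 5), so from here the quotients repeat a_1, ..., a_6; the period length is 6.
So sqrt(54) = [7; (2, 1, 6, 1, 2, 14)] with period length k = 6.
k is even, so the fundamental solution of x^2 - 54y^2 = 1 is (p_{k-1}, q_{k-1}) = (p_5, q_5); compute convergents through index 5.
Convergents (p_i = a_i*p_{i-1} + p_{i-2}, q_i = a_i*q_{i-1} + q_{i-2} with p_{-2}=0, p_{-1}=1, q_{-2}=1, q_{-1}=0):
  i=0: a_0=7, p_0 = 7*1 + 0 = 7, q_0 = 7*0 + 1 = 1.
  i=1: a_1=2, p_1 = 2*7 + 1 = 15, q_1 = 2*1 + 0 = 2.
  i=2: a_2=1, p_2 = 1*15 + 7 = 22, q_2 = 1*2 + 1 = 3.
  i=3: a_3=6, p_3 = 6*22 + 15 = 147, q_3 = 6*3 + 2 = 20.
  i=4: a_4=1, p_4 = 1*147 + 22 = 169, q_4 = 1*20 + 3 = 23.
  i=5: a_5=2, p_5 = 2*169 + 147 = 485, q_5 = 2*23 + 20 = 66.
Check: 485^2 - 54*66^2 = 235225 - 235224 = 1, so (x, y) = (485, 66) solves the equation, and by the theorem it is the least positive solution.

(x, y) = (485, 66)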